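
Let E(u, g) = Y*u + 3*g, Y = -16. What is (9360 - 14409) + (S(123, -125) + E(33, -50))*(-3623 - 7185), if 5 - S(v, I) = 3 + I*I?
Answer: 176176159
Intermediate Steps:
S(v, I) = 2 - I**2 (S(v, I) = 5 - (3 + I*I) = 5 - (3 + I**2) = 5 + (-3 - I**2) = 2 - I**2)
E(u, g) = -16*u + 3*g
(9360 - 14409) + (S(123, -125) + E(33, -50))*(-3623 - 7185) = (9360 - 14409) + ((2 - 1*(-125)**2) + (-16*33 + 3*(-50)))*(-3623 - 7185) = -5049 + ((2 - 1*15625) + (-528 - 150))*(-10808) = -5049 + ((2 - 15625) - 678)*(-10808) = -5049 + (-15623 - 678)*(-10808) = -5049 - 16301*(-10808) = -5049 + 176181208 = 176176159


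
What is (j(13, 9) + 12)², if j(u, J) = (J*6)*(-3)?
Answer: 22500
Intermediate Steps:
j(u, J) = -18*J (j(u, J) = (6*J)*(-3) = -18*J)
(j(13, 9) + 12)² = (-18*9 + 12)² = (-162 + 12)² = (-150)² = 22500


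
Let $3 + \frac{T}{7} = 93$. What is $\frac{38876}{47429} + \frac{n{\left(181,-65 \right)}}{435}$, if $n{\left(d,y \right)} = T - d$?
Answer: $\frac{38206681}{20631615} \approx 1.8519$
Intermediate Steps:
$T = 630$ ($T = -21 + 7 \cdot 93 = -21 + 651 = 630$)
$n{\left(d,y \right)} = 630 - d$
$\frac{38876}{47429} + \frac{n{\left(181,-65 \right)}}{435} = \frac{38876}{47429} + \frac{630 - 181}{435} = 38876 \cdot \frac{1}{47429} + \left(630 - 181\right) \frac{1}{435} = \frac{38876}{47429} + 449 \cdot \frac{1}{435} = \frac{38876}{47429} + \frac{449}{435} = \frac{38206681}{20631615}$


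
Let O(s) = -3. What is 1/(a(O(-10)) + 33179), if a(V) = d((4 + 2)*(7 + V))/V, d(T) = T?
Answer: 1/33171 ≈ 3.0147e-5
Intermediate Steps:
a(V) = (42 + 6*V)/V (a(V) = ((4 + 2)*(7 + V))/V = (6*(7 + V))/V = (42 + 6*V)/V)
1/(a(O(-10)) + 33179) = 1/((6 + 42/(-3)) + 33179) = 1/((6 + 42*(-⅓)) + 33179) = 1/((6 - 14) + 33179) = 1/(-8 + 33179) = 1/33171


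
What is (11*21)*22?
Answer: 5082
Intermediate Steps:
(11*21)*22 = 231*22 = 5082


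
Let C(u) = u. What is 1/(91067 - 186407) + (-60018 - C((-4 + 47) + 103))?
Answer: -5736035761/95340 ≈ -60164.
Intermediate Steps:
1/(91067 - 186407) + (-60018 - C((-4 + 47) + 103)) = 1/(91067 - 186407) + (-60018 - ((-4 + 47) + 103)) = 1/(-95340) + (-60018 - (43 + 103)) = -1/95340 + (-60018 - 1*146) = -1/95340 + (-60018 - 146) = -1/95340 - 60164 = -5736035761/95340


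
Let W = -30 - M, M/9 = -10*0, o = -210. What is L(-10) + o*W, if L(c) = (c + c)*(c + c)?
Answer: 6700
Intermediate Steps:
M = 0 (M = 9*(-10*0) = 9*0 = 0)
L(c) = 4*c**2 (L(c) = (2*c)*(2*c) = 4*c**2)
W = -30 (W = -30 - 1*0 = -30 + 0 = -30)
L(-10) + o*W = 4*(-10)**2 - 210*(-30) = 4*100 + 6300 = 400 + 6300 = 6700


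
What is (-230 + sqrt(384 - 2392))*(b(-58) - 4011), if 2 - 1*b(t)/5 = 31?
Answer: 955880 - 8312*I*sqrt(502) ≈ 9.5588e+5 - 1.8623e+5*I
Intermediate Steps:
b(t) = -145 (b(t) = 10 - 5*31 = 10 - 155 = -145)
(-230 + sqrt(384 - 2392))*(b(-58) - 4011) = (-230 + sqrt(384 - 2392))*(-145 - 4011) = (-230 + sqrt(-2008))*(-4156) = (-230 + 2*I*sqrt(502))*(-4156) = 955880 - 8312*I*sqrt(502)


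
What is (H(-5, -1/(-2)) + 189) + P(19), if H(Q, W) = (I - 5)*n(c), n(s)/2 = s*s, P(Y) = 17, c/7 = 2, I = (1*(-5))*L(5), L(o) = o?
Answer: -11554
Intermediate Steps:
I = -25 (I = (1*(-5))*5 = -5*5 = -25)
c = 14 (c = 7*2 = 14)
n(s) = 2*s**2 (n(s) = 2*(s*s) = 2*s**2)
H(Q, W) = -11760 (H(Q, W) = (-25 - 5)*(2*14**2) = -60*196 = -30*392 = -11760)
(H(-5, -1/(-2)) + 189) + P(19) = (-11760 + 189) + 17 = -11571 + 17 = -11554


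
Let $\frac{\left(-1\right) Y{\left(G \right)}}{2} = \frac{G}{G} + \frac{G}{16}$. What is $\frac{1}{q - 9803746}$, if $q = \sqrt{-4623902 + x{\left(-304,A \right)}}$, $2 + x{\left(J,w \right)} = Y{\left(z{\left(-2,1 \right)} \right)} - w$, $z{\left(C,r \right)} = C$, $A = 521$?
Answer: $- \frac{39214984}{384453761027771} - \frac{2 i \sqrt{18497707}}{384453761027771} \approx -1.02 \cdot 10^{-7} - 2.2374 \cdot 10^{-11} i$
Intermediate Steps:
$Y{\left(G \right)} = -2 - \frac{G}{8}$ ($Y{\left(G \right)} = - 2 \left(\frac{G}{G} + \frac{G}{16}\right) = - 2 \left(1 + G \frac{1}{16}\right) = - 2 \left(1 + \frac{G}{16}\right) = -2 - \frac{G}{8}$)
$x{\left(J,w \right)} = - \frac{15}{4} - w$ ($x{\left(J,w \right)} = -2 - \left(\frac{7}{4} + w\right) = - \frac{15}{4} - w$)
$q = \frac{i \sqrt{18497707}}{2}$ ($q = \sqrt{-4623902 - \frac{2099}{4}} = \sqrt{- \frac{18497707}{4}} = \frac{i \sqrt{18497707}}{2} \approx 2150.4 i$)
$\frac{1}{q - 9803746} = \frac{1}{\frac{i \sqrt{18497707}}{2} - 9803746} = \frac{1}{-9803746 + \frac{i \sqrt{18497707}}{2}}$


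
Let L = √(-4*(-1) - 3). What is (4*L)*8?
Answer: 32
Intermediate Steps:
L = 1 (L = √(4 - 3) = √1 = 1)
(4*L)*8 = (4*1)*8 = 4*8 = 32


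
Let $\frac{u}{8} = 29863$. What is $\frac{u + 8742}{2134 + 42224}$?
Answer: $\frac{123823}{22179} \approx 5.5829$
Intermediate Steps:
$u = 238904$ ($u = 8 \cdot 29863 = 238904$)
$\frac{u + 8742}{2134 + 42224} = \frac{238904 + 8742}{2134 + 42224} = \frac{247646}{44358} = 247646 \cdot \frac{1}{44358} = \frac{123823}{22179}$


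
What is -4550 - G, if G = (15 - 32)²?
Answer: -4839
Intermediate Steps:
G = 289 (G = (-17)² = 289)
-4550 - G = -4550 - 1*289 = -4550 - 289 = -4839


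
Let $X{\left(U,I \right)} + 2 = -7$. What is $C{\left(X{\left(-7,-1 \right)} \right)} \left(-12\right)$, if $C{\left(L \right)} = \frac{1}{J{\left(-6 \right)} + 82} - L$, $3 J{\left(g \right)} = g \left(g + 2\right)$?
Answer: $- \frac{1622}{15} \approx -108.13$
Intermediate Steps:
$J{\left(g \right)} = \frac{g \left(2 + g\right)}{3}$ ($J{\left(g \right)} = \frac{g \left(g + 2\right)}{3} = \frac{g \left(2 + g\right)}{3}$)
$X{\left(U,I \right)} = -9$ ($X{\left(U,I \right)} = -2 - 7 = -9$)
$C{\left(L \right)} = \frac{1}{90} - L$ ($C{\left(L \right)} = \frac{1}{\frac{1}{3} \left(-6\right) \left(2 - 6\right) + 82} - L = \frac{1}{\frac{1}{3} \left(-6\right) \left(-4\right) + 82} - L = \frac{1}{8 + 82} - L = \frac{1}{90} - L$)
$C{\left(X{\left(-7,-1 \right)} \right)} \left(-12\right) = \left(\frac{1}{90} - -9\right) \left(-12\right) = \left(\frac{1}{90} + 9\right) \left(-12\right) = \frac{811}{90} \left(-12\right) = - \frac{1622}{15}$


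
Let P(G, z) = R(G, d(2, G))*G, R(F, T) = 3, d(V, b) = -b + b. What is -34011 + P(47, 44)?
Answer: -33870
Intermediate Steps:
d(V, b) = 0
P(G, z) = 3*G
-34011 + P(47, 44) = -34011 + 3*47 = -34011 + 141 = -33870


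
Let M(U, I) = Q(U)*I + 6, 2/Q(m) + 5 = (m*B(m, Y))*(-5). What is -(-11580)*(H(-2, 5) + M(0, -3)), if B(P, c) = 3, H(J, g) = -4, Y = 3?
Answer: 37056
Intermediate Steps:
Q(m) = 2/(-5 - 15*m) (Q(m) = 2/(-5 + (m*3)*(-5)) = 2/(-5 + (3*m)*(-5)) = 2/(-5 - 15*m))
M(U, I) = 6 - 2*I/(5 + 15*U) (M(U, I) = (-2/(5 + 15*U))*I + 6 = -2*I/(5 + 15*U) + 6 = 6 - 2*I/(5 + 15*U))
-(-11580)*(H(-2, 5) + M(0, -3)) = -(-11580)*(-4 + 2*(15 - 1*(-3) + 45*0)/(5*(1 + 3*0))) = -(-11580)*(-4 + 2*(15 + 3 + 0)/(5*(1 + 0))) = -(-11580)*(-4 + (⅖)*18/1) = -(-11580)*(-4 + (⅖)*1*18) = -(-11580)*(-4 + 36/5) = -(-11580)*16/5 = -965*(-192/5) = 37056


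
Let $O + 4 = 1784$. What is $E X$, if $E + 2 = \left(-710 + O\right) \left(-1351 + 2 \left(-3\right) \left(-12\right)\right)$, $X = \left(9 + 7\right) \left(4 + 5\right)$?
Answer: $-197068608$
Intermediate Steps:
$O = 1780$ ($O = -4 + 1784 = 1780$)
$X = 144$ ($X = 16 \cdot 9 = 144$)
$E = -1368532$ ($E = -2 + \left(-710 + 1780\right) \left(-1351 + 2 \left(-3\right) \left(-12\right)\right) = -2 + 1070 \left(-1351 - -72\right) = -2 + 1070 \left(-1351 + 72\right) = -2 + 1070 \left(-1279\right) = -2 - 1368530 = -1368532$)
$E X = \left(-1368532\right) 144 = -197068608$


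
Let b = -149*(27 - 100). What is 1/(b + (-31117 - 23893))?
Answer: -1/44133 ≈ -2.2659e-5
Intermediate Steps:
b = 10877 (b = -149*(-73) = 10877)
1/(b + (-31117 - 23893)) = 1/(10877 + (-31117 - 23893)) = 1/(10877 - 55010) = 1/(-44133) = -1/44133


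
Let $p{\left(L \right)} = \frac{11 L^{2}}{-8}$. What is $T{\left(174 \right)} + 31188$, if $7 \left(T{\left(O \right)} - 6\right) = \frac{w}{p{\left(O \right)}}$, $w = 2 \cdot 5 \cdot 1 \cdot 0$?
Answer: $31194$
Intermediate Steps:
$w = 0$ ($w = 10 \cdot 0 = 0$)
$p{\left(L \right)} = - \frac{11 L^{2}}{8}$ ($p{\left(L \right)} = 11 L^{2} \left(- \frac{1}{8}\right) = - \frac{11 L^{2}}{8}$)
$T{\left(O \right)} = 6$ ($T{\left(O \right)} = 6 + \frac{0 \frac{1}{\left(- \frac{11}{8}\right) O^{2}}}{7} = 6 + \frac{0 \left(- \frac{8}{11 O^{2}}\right)}{7} = 6 + \frac{1}{7} \cdot 0 = 6 + 0 = 6$)
$T{\left(174 \right)} + 31188 = 6 + 31188 = 31194$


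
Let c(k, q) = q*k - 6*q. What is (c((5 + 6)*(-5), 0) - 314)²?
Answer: 98596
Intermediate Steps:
c(k, q) = -6*q + k*q (c(k, q) = k*q - 6*q = -6*q + k*q)
(c((5 + 6)*(-5), 0) - 314)² = (0*(-6 + (5 + 6)*(-5)) - 314)² = (0*(-6 + 11*(-5)) - 314)² = (0*(-6 - 55) - 314)² = (0*(-61) - 314)² = (0 - 314)² = (-314)² = 98596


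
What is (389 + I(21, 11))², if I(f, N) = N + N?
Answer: 168921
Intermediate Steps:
I(f, N) = 2*N
(389 + I(21, 11))² = (389 + 2*11)² = (389 + 22)² = 411² = 168921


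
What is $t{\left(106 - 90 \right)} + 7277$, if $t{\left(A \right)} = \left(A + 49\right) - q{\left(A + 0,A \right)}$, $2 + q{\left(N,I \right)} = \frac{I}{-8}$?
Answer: $7346$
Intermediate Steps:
$q{\left(N,I \right)} = -2 - \frac{I}{8}$ ($q{\left(N,I \right)} = -2 + \frac{I}{-8} = -2 + I \left(- \frac{1}{8}\right) = -2 - \frac{I}{8}$)
$t{\left(A \right)} = 51 + \frac{9 A}{8}$ ($t{\left(A \right)} = \left(A + 49\right) - \left(-2 - \frac{A}{8}\right) = \left(49 + A\right) + \left(2 + \frac{A}{8}\right) = 51 + \frac{9 A}{8}$)
$t{\left(106 - 90 \right)} + 7277 = \left(51 + \frac{9 \left(106 - 90\right)}{8}\right) + 7277 = \left(51 + \frac{9}{8} \cdot 16\right) + 7277 = \left(51 + 18\right) + 7277 = 69 + 7277 = 7346$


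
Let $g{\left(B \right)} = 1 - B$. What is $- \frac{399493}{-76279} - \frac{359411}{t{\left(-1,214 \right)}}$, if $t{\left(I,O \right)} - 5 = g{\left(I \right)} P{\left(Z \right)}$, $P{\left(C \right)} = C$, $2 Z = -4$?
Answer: $- \frac{27415112176}{76279} \approx -3.5941 \cdot 10^{5}$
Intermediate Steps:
$Z = -2$ ($Z = \frac{1}{2} \left(-4\right) = -2$)
$t{\left(I,O \right)} = 3 + 2 I$ ($t{\left(I,O \right)} = 5 + \left(1 - I\right) \left(-2\right) = 5 + \left(-2 + 2 I\right) = 3 + 2 I$)
$- \frac{399493}{-76279} - \frac{359411}{t{\left(-1,214 \right)}} = - \frac{399493}{-76279} - \frac{359411}{3 + 2 \left(-1\right)} = \left(-399493\right) \left(- \frac{1}{76279}\right) - \frac{359411}{3 - 2} = \frac{399493}{76279} - \frac{359411}{1} = \frac{399493}{76279} - 359411 = - \frac{27415112176}{76279}$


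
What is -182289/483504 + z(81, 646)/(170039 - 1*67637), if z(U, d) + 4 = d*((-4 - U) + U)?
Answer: -3319677755/8251962768 ≈ -0.40229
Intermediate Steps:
z(U, d) = -4 - 4*d (z(U, d) = -4 + d*((-4 - U) + U) = -4 + d*(-4) = -4 - 4*d)
-182289/483504 + z(81, 646)/(170039 - 1*67637) = -182289/483504 + (-4 - 4*646)/(170039 - 1*67637) = -182289*1/483504 + (-4 - 2584)/(170039 - 67637) = -60763/161168 - 2588/102402 = -60763/161168 - 2588*1/102402 = -60763/161168 - 1294/51201 = -3319677755/8251962768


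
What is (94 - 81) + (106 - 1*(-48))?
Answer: 167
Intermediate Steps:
(94 - 81) + (106 - 1*(-48)) = 13 + (106 + 48) = 13 + 154 = 167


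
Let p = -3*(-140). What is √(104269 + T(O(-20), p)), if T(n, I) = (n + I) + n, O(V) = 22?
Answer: 9*√1293 ≈ 323.63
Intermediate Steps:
p = 420
T(n, I) = I + 2*n (T(n, I) = (I + n) + n = I + 2*n)
√(104269 + T(O(-20), p)) = √(104269 + (420 + 2*22)) = √(104269 + (420 + 44)) = √(104269 + 464) = √104733 = 9*√1293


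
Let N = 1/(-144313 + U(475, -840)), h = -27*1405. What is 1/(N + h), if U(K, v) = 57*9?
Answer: -143800/5455053001 ≈ -2.6361e-5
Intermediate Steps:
U(K, v) = 513
h = -37935
N = -1/143800 (N = 1/(-144313 + 513) = 1/(-143800) = -1/143800 ≈ -6.9541e-6)
1/(N + h) = 1/(-1/143800 - 37935) = 1/(-5455053001/143800) = -143800/5455053001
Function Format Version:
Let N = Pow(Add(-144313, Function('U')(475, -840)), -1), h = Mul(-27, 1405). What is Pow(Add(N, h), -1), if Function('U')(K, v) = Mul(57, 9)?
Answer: Rational(-143800, 5455053001) ≈ -2.6361e-5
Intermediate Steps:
Function('U')(K, v) = 513
h = -37935
N = Rational(-1, 143800) (N = Pow(Add(-144313, 513), -1) = Pow(-143800, -1) = Rational(-1, 143800) ≈ -6.9541e-6)
Pow(Add(N, h), -1) = Pow(Add(Rational(-1, 143800), -37935), -1) = Pow(Rational(-5455053001, 143800), -1) = Rational(-143800, 5455053001)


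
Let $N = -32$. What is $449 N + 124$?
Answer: $-14244$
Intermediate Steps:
$449 N + 124 = 449 \left(-32\right) + 124 = -14368 + 124 = -14244$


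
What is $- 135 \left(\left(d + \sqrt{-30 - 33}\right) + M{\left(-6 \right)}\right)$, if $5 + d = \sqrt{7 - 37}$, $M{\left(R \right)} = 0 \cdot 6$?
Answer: $675 - 405 i \sqrt{7} - 135 i \sqrt{30} \approx 675.0 - 1811.0 i$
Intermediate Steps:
$M{\left(R \right)} = 0$
$d = -5 + i \sqrt{30}$ ($d = -5 + \sqrt{7 - 37} = -5 + \sqrt{-30} = -5 + i \sqrt{30} \approx -5.0 + 5.4772 i$)
$- 135 \left(\left(d + \sqrt{-30 - 33}\right) + M{\left(-6 \right)}\right) = - 135 \left(\left(\left(-5 + i \sqrt{30}\right) + \sqrt{-30 - 33}\right) + 0\right) = - 135 \left(\left(\left(-5 + i \sqrt{30}\right) + \sqrt{-63}\right) + 0\right) = - 135 \left(\left(\left(-5 + i \sqrt{30}\right) + 3 i \sqrt{7}\right) + 0\right) = - 135 \left(\left(-5 + i \sqrt{30} + 3 i \sqrt{7}\right) + 0\right) = - 135 \left(-5 + i \sqrt{30} + 3 i \sqrt{7}\right) = 675 - 405 i \sqrt{7} - 135 i \sqrt{30}$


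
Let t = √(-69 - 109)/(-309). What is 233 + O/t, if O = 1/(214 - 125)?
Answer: 233 + 309*I*√178/15842 ≈ 233.0 + 0.26023*I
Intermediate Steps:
O = 1/89 ≈ 0.011236
t = -I*√178/309 (t = √(-178)*(-1/309) = (I*√178)*(-1/309) = -I*√178/309 ≈ -0.043177*I)
233 + O/t = 233 + 1/(89*((-I*√178/309))) = 233 + (309*I*√178/178)/89 = 233 + 309*I*√178/15842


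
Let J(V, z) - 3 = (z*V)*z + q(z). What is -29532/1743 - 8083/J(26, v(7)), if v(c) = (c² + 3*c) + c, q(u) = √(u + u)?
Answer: -234660517241791/13807105067595 + 8083*√154/23764380495 ≈ -16.996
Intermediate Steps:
q(u) = √2*√u (q(u) = √(2*u) = √2*√u)
v(c) = c² + 4*c
J(V, z) = 3 + V*z² + √2*√z (J(V, z) = 3 + ((z*V)*z + √2*√z) = 3 + ((V*z)*z + √2*√z) = 3 + (V*z² + √2*√z) = 3 + V*z² + √2*√z)
-29532/1743 - 8083/J(26, v(7)) = -29532/1743 - 8083/(3 + 26*(7*(4 + 7))² + √2*√(7*(4 + 7))) = -29532*1/1743 - 8083/(3 + 26*(7*11)² + √2*√(7*11)) = -9844/581 - 8083/(3 + 26*77² + √2*√77) = -9844/581 - 8083/(3 + 26*5929 + √154) = -9844/581 - 8083/(3 + 154154 + √154) = -9844/581 - 8083/(154157 + √154)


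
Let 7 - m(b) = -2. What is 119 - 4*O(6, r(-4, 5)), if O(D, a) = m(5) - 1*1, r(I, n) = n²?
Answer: 87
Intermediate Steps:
m(b) = 9 (m(b) = 7 - 1*(-2) = 7 + 2 = 9)
O(D, a) = 8 (O(D, a) = 9 - 1*1 = 9 - 1 = 8)
119 - 4*O(6, r(-4, 5)) = 119 - 4*8 = 119 - 32 = 87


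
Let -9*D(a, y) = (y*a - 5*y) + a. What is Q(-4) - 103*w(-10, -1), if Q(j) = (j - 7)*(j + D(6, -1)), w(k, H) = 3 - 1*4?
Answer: 1378/9 ≈ 153.11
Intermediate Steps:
D(a, y) = -a/9 + 5*y/9 - a*y/9 (D(a, y) = -((y*a - 5*y) + a)/9 = -((a*y - 5*y) + a)/9 = -((-5*y + a*y) + a)/9 = -(a - 5*y + a*y)/9 = -a/9 + 5*y/9 - a*y/9)
w(k, H) = -1 (w(k, H) = 3 - 4 = -1)
Q(j) = (-7 + j)*(-5/9 + j) (Q(j) = (j - 7)*(j + (-⅑*6 + (5/9)*(-1) - ⅑*6*(-1))) = (-7 + j)*(j + (-⅔ - 5/9 + ⅔)) = (-7 + j)*(j - 5/9) = (-7 + j)*(-5/9 + j))
Q(-4) - 103*w(-10, -1) = (35/9 + (-4)² - 68/9*(-4)) - 103*(-1) = (35/9 + 16 + 272/9) + 103 = 451/9 + 103 = 1378/9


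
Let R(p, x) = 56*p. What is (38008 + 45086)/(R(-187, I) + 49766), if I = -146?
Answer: 13849/6549 ≈ 2.1147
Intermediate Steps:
(38008 + 45086)/(R(-187, I) + 49766) = (38008 + 45086)/(56*(-187) + 49766) = 83094/(-10472 + 49766) = 83094/39294 = 83094*(1/39294) = 13849/6549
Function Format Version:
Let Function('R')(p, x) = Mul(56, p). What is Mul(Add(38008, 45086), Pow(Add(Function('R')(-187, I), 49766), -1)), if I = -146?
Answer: Rational(13849, 6549) ≈ 2.1147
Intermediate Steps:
Mul(Add(38008, 45086), Pow(Add(Function('R')(-187, I), 49766), -1)) = Mul(Add(38008, 45086), Pow(Add(Mul(56, -187), 49766), -1)) = Mul(83094, Pow(Add(-10472, 49766), -1)) = Mul(83094, Pow(39294, -1)) = Mul(83094, Rational(1, 39294)) = Rational(13849, 6549)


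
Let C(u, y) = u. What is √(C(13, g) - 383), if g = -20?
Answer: I*√370 ≈ 19.235*I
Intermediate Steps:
√(C(13, g) - 383) = √(13 - 383) = √(-370) = I*√370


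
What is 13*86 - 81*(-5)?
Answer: 1523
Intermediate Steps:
13*86 - 81*(-5) = 1118 + 405 = 1523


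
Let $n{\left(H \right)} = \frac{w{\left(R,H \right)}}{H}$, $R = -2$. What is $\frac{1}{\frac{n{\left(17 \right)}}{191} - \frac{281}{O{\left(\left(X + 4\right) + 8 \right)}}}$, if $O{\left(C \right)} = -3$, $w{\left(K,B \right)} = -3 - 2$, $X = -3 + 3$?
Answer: $\frac{9741}{912392} \approx 0.010676$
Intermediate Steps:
$X = 0$
$w{\left(K,B \right)} = -5$ ($w{\left(K,B \right)} = -3 - 2 = -5$)
$n{\left(H \right)} = - \frac{5}{H}$
$\frac{1}{\frac{n{\left(17 \right)}}{191} - \frac{281}{O{\left(\left(X + 4\right) + 8 \right)}}} = \frac{1}{\frac{\left(-5\right) \frac{1}{17}}{191} - \frac{281}{-3}} = \frac{1}{\left(-5\right) \frac{1}{17} \cdot \frac{1}{191} - - \frac{281}{3}} = \frac{1}{\left(- \frac{5}{17}\right) \frac{1}{191} + \frac{281}{3}} = \frac{1}{- \frac{5}{3247} + \frac{281}{3}} = \frac{1}{\frac{912392}{9741}} = \frac{9741}{912392}$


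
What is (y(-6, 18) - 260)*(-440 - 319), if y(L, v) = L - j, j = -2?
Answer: 200376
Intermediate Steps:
y(L, v) = 2 + L (y(L, v) = L - 1*(-2) = L + 2 = 2 + L)
(y(-6, 18) - 260)*(-440 - 319) = ((2 - 6) - 260)*(-440 - 319) = (-4 - 260)*(-759) = -264*(-759) = 200376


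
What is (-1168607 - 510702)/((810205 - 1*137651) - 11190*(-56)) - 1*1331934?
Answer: -1730442340505/1299194 ≈ -1.3319e+6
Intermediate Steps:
(-1168607 - 510702)/((810205 - 1*137651) - 11190*(-56)) - 1*1331934 = -1679309/((810205 - 137651) + 626640) - 1331934 = -1679309/(672554 + 626640) - 1331934 = -1679309/1299194 - 1331934 = -1730442340505/1299194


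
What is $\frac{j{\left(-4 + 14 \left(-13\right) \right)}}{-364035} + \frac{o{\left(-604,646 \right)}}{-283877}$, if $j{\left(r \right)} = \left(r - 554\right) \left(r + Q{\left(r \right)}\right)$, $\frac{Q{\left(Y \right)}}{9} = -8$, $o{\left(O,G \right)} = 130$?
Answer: $- \frac{3616341426}{6889410913} \approx -0.52491$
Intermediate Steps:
$Q{\left(Y \right)} = -72$ ($Q{\left(Y \right)} = 9 \left(-8\right) = -72$)
$j{\left(r \right)} = \left(-554 + r\right) \left(-72 + r\right)$ ($j{\left(r \right)} = \left(r - 554\right) \left(r - 72\right) = \left(-554 + r\right) \left(-72 + r\right)$)
$\frac{j{\left(-4 + 14 \left(-13\right) \right)}}{-364035} + \frac{o{\left(-604,646 \right)}}{-283877} = \frac{39888 + \left(-4 + 14 \left(-13\right)\right)^{2} - 626 \left(-4 + 14 \left(-13\right)\right)}{-364035} + \frac{130}{-283877} = \left(39888 + \left(-4 - 182\right)^{2} - 626 \left(-4 - 182\right)\right) \left(- \frac{1}{364035}\right) + 130 \left(- \frac{1}{283877}\right) = \left(39888 + \left(-186\right)^{2} - -116436\right) \left(- \frac{1}{364035}\right) - \frac{130}{283877} = \left(39888 + 34596 + 116436\right) \left(- \frac{1}{364035}\right) - \frac{130}{283877} = 190920 \left(- \frac{1}{364035}\right) - \frac{130}{283877} = - \frac{12728}{24269} - \frac{130}{283877} = - \frac{3616341426}{6889410913}$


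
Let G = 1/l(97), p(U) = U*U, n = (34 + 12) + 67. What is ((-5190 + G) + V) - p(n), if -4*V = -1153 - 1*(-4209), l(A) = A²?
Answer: -176164706/9409 ≈ -18723.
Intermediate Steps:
n = 113 (n = 46 + 67 = 113)
p(U) = U²
V = -764 (V = -(-1153 - 1*(-4209))/4 = -(-1153 + 4209)/4 = -¼*3056 = -764)
G = 1/9409 (G = 1/(97²) = 1/9409 ≈ 0.00010628)
((-5190 + G) + V) - p(n) = ((-5190 + 1/9409) - 764) - 1*113² = (-48832709/9409 - 764) - 1*12769 = -56021185/9409 - 12769 = -176164706/9409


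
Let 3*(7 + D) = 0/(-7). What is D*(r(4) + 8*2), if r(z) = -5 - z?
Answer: -49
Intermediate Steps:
D = -7 (D = -7 + (0/(-7))/3 = -7 + (-⅐*0)/3 = -7 + (⅓)*0 = -7 + 0 = -7)
D*(r(4) + 8*2) = -7*((-5 - 1*4) + 8*2) = -7*((-5 - 4) + 16) = -7*(-9 + 16) = -7*7 = -49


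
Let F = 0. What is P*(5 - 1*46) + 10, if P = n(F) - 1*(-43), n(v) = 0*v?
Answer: -1753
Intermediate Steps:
n(v) = 0
P = 43 (P = 0 - 1*(-43) = 0 + 43 = 43)
P*(5 - 1*46) + 10 = 43*(5 - 1*46) + 10 = 43*(5 - 46) + 10 = 43*(-41) + 10 = -1763 + 10 = -1753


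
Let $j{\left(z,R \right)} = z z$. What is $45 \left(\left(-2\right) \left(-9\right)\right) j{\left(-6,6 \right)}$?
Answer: $29160$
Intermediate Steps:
$j{\left(z,R \right)} = z^{2}$
$45 \left(\left(-2\right) \left(-9\right)\right) j{\left(-6,6 \right)} = 45 \left(\left(-2\right) \left(-9\right)\right) \left(-6\right)^{2} = 45 \cdot 18 \cdot 36 = 810 \cdot 36 = 29160$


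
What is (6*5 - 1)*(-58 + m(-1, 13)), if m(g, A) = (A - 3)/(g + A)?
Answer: -9947/6 ≈ -1657.8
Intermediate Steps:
m(g, A) = (-3 + A)/(A + g)
(6*5 - 1)*(-58 + m(-1, 13)) = (6*5 - 1)*(-58 + (-3 + 13)/(13 - 1)) = (30 - 1)*(-58 + 10/12) = 29*(-58 + (1/12)*10) = 29*(-58 + ⅚) = 29*(-343/6) = -9947/6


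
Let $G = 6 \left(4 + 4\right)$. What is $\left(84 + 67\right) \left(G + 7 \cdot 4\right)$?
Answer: $11476$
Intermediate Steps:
$G = 48$ ($G = 6 \cdot 8 = 48$)
$\left(84 + 67\right) \left(G + 7 \cdot 4\right) = \left(84 + 67\right) \left(48 + 7 \cdot 4\right) = 151 \left(48 + 28\right) = 151 \cdot 76 = 11476$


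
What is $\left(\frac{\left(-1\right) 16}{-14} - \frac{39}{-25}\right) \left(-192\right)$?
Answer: $- \frac{90816}{175} \approx -518.95$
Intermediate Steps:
$\left(\frac{\left(-1\right) 16}{-14} - \frac{39}{-25}\right) \left(-192\right) = \left(\left(-16\right) \left(- \frac{1}{14}\right) - - \frac{39}{25}\right) \left(-192\right) = \left(\frac{8}{7} + \frac{39}{25}\right) \left(-192\right) = \frac{473}{175} \left(-192\right) = - \frac{90816}{175}$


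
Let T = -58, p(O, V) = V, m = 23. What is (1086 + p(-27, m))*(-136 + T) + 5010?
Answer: -210136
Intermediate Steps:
(1086 + p(-27, m))*(-136 + T) + 5010 = (1086 + 23)*(-136 - 58) + 5010 = 1109*(-194) + 5010 = -215146 + 5010 = -210136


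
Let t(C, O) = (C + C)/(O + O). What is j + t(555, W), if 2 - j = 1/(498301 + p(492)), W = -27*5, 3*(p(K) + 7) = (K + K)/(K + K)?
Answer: -28402804/13453947 ≈ -2.1111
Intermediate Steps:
p(K) = -20/3 (p(K) = -7 + ((K + K)/(K + K))/3 = -7 + ((2*K)/((2*K)))/3 = -7 + ((2*K)*(1/(2*K)))/3 = -7 + (1/3)*1 = -7 + 1/3 = -20/3)
W = -135
t(C, O) = C/O (t(C, O) = (2*C)/((2*O)) = (2*C)*(1/(2*O)) = C/O)
j = 2989763/1494883 (j = 2 - 1/(498301 - 20/3) = 2 - 1/1494883/3 = 2 - 1*3/1494883 = 2 - 3/1494883 = 2989763/1494883 ≈ 2.0000)
j + t(555, W) = 2989763/1494883 + 555/(-135) = 2989763/1494883 + 555*(-1/135) = 2989763/1494883 - 37/9 = -28402804/13453947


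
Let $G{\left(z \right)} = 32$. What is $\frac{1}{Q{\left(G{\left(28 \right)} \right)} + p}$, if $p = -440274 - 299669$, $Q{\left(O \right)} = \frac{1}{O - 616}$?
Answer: $- \frac{584}{432126713} \approx -1.3515 \cdot 10^{-6}$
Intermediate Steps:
$Q{\left(O \right)} = \frac{1}{-616 + O}$
$p = -739943$ ($p = -440274 - 299669 = -739943$)
$\frac{1}{Q{\left(G{\left(28 \right)} \right)} + p} = \frac{1}{\frac{1}{-616 + 32} - 739943} = \frac{1}{\frac{1}{-584} - 739943} = \frac{1}{- \frac{1}{584} - 739943} = \frac{1}{- \frac{432126713}{584}} = - \frac{584}{432126713}$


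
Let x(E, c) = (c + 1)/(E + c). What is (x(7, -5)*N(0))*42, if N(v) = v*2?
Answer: 0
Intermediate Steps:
N(v) = 2*v
x(E, c) = (1 + c)/(E + c)
(x(7, -5)*N(0))*42 = (((1 - 5)/(7 - 5))*(2*0))*42 = ((-4/2)*0)*42 = (((1/2)*(-4))*0)*42 = -2*0*42 = 0*42 = 0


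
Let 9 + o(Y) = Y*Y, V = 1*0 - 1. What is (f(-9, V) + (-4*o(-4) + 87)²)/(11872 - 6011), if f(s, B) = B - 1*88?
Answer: 3392/5861 ≈ 0.57874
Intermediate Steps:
V = -1 (V = 0 - 1 = -1)
f(s, B) = -88 + B (f(s, B) = B - 88 = -88 + B)
o(Y) = -9 + Y² (o(Y) = -9 + Y*Y = -9 + Y²)
(f(-9, V) + (-4*o(-4) + 87)²)/(11872 - 6011) = ((-88 - 1) + (-4*(-9 + (-4)²) + 87)²)/(11872 - 6011) = (-89 + (-4*(-9 + 16) + 87)²)/5861 = (-89 + (-4*7 + 87)²)*(1/5861) = (-89 + (-28 + 87)²)*(1/5861) = (-89 + 59²)*(1/5861) = (-89 + 3481)*(1/5861) = 3392*(1/5861) = 3392/5861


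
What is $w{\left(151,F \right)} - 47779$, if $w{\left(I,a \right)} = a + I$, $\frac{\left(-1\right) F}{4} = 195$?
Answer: $-48408$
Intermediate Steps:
$F = -780$ ($F = \left(-4\right) 195 = -780$)
$w{\left(I,a \right)} = I + a$
$w{\left(151,F \right)} - 47779 = \left(151 - 780\right) - 47779 = -629 - 47779 = -48408$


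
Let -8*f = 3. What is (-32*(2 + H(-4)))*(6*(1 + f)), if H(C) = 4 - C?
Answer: -1200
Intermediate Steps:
f = -3/8 (f = -⅛*3 = -3/8 ≈ -0.37500)
(-32*(2 + H(-4)))*(6*(1 + f)) = (-32*(2 + (4 - 1*(-4))))*(6*(1 - 3/8)) = (-32*(2 + (4 + 4)))*(6*(5/8)) = -32*(2 + 8)*(15/4) = -32*10*(15/4) = -8*40*(15/4) = -320*15/4 = -1200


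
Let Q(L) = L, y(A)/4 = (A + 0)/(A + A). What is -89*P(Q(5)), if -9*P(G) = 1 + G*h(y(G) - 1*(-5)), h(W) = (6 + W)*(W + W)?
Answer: 81079/9 ≈ 9008.8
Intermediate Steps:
y(A) = 2 (y(A) = 4*((A + 0)/(A + A)) = 4*(A/((2*A))) = 4*(A*(1/(2*A))) = 4*(1/2) = 2)
h(W) = 2*W*(6 + W) (h(W) = (6 + W)*(2*W) = 2*W*(6 + W))
P(G) = -1/9 - 182*G/9 (P(G) = -(1 + G*(2*(2 - 1*(-5))*(6 + (2 - 1*(-5)))))/9 = -(1 + G*(2*(2 + 5)*(6 + (2 + 5))))/9 = -(1 + G*(2*7*(6 + 7)))/9 = -(1 + G*(2*7*13))/9 = -(1 + G*182)/9 = -(1 + 182*G)/9 = -1/9 - 182*G/9)
-89*P(Q(5)) = -89*(-1/9 - 182/9*5) = -89*(-1/9 - 910/9) = -89*(-911/9) = 81079/9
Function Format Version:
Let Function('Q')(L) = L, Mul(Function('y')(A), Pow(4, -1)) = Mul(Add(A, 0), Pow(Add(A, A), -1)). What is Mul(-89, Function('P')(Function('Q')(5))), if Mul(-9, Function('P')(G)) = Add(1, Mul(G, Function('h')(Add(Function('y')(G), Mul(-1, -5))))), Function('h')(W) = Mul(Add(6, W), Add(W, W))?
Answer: Rational(81079, 9) ≈ 9008.8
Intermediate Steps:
Function('y')(A) = 2 (Function('y')(A) = Mul(4, Mul(Add(A, 0), Pow(Add(A, A), -1))) = Mul(4, Mul(A, Pow(Mul(2, A), -1))) = Mul(4, Mul(A, Mul(Rational(1, 2), Pow(A, -1)))) = Mul(4, Rational(1, 2)) = 2)
Function('h')(W) = Mul(2, W, Add(6, W)) (Function('h')(W) = Mul(Add(6, W), Mul(2, W)) = Mul(2, W, Add(6, W)))
Function('P')(G) = Add(Rational(-1, 9), Mul(Rational(-182, 9), G)) (Function('P')(G) = Mul(Rational(-1, 9), Add(1, Mul(G, Mul(2, Add(2, Mul(-1, -5)), Add(6, Add(2, Mul(-1, -5))))))) = Mul(Rational(-1, 9), Add(1, Mul(G, Mul(2, Add(2, 5), Add(6, Add(2, 5)))))) = Mul(Rational(-1, 9), Add(1, Mul(G, Mul(2, 7, Add(6, 7))))) = Mul(Rational(-1, 9), Add(1, Mul(G, Mul(2, 7, 13)))) = Mul(Rational(-1, 9), Add(1, Mul(G, 182))) = Mul(Rational(-1, 9), Add(1, Mul(182, G))) = Add(Rational(-1, 9), Mul(Rational(-182, 9), G)))
Mul(-89, Function('P')(Function('Q')(5))) = Mul(-89, Add(Rational(-1, 9), Mul(Rational(-182, 9), 5))) = Mul(-89, Add(Rational(-1, 9), Rational(-910, 9))) = Mul(-89, Rational(-911, 9)) = Rational(81079, 9)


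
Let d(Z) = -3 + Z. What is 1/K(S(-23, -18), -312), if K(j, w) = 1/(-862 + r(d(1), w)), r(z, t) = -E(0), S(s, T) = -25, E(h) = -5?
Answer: -857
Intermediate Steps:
r(z, t) = 5 (r(z, t) = -1*(-5) = 5)
K(j, w) = -1/857 (K(j, w) = 1/(-862 + 5) = 1/(-857) = -1/857)
1/K(S(-23, -18), -312) = 1/(-1/857) = -857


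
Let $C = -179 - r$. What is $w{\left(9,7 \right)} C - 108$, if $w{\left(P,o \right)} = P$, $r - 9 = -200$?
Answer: $0$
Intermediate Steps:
$r = -191$ ($r = 9 - 200 = -191$)
$C = 12$ ($C = -179 - -191 = -179 + 191 = 12$)
$w{\left(9,7 \right)} C - 108 = 9 \cdot 12 - 108 = 108 - 108 = 0$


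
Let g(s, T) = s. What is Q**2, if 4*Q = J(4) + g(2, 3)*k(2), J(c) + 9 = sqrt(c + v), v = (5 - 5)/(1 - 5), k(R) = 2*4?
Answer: 81/16 ≈ 5.0625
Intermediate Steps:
k(R) = 8
v = 0 (v = 0/(-4) = 0*(-1/4) = 0)
J(c) = -9 + sqrt(c) (J(c) = -9 + sqrt(c + 0) = -9 + sqrt(c))
Q = 9/4 (Q = ((-9 + sqrt(4)) + 2*8)/4 = ((-9 + 2) + 16)/4 = (-7 + 16)/4 = (1/4)*9 = 9/4 ≈ 2.2500)
Q**2 = (9/4)**2 = 81/16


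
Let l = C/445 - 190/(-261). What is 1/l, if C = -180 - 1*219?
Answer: -116145/19589 ≈ -5.9291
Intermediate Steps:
C = -399 (C = -180 - 219 = -399)
l = -19589/116145 (l = -399/445 - 190/(-261) = -399*1/445 - 190*(-1/261) = -399/445 + 190/261 = -19589/116145 ≈ -0.16866)
1/l = 1/(-19589/116145) = -116145/19589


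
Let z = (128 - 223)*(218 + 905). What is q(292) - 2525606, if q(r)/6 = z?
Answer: -3165716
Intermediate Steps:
z = -106685 (z = -95*1123 = -106685)
q(r) = -640110 (q(r) = 6*(-106685) = -640110)
q(292) - 2525606 = -640110 - 2525606 = -3165716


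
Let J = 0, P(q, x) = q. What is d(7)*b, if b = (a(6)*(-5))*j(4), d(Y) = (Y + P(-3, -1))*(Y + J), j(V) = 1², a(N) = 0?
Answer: 0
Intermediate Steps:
j(V) = 1
d(Y) = Y*(-3 + Y) (d(Y) = (Y - 3)*(Y + 0) = (-3 + Y)*Y = Y*(-3 + Y))
b = 0 (b = (0*(-5))*1 = 0*1 = 0)
d(7)*b = (7*(-3 + 7))*0 = (7*4)*0 = 28*0 = 0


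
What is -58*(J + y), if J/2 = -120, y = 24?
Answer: 12528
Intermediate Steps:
J = -240 (J = 2*(-120) = -240)
-58*(J + y) = -58*(-240 + 24) = -58*(-216) = 12528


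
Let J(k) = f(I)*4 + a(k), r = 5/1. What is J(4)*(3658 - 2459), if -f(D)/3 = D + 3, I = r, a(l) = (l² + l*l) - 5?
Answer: -82731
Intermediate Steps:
a(l) = -5 + 2*l² (a(l) = (l² + l²) - 5 = 2*l² - 5 = -5 + 2*l²)
r = 5 (r = 5*1 = 5)
I = 5
f(D) = -9 - 3*D (f(D) = -3*(D + 3) = -3*(3 + D) = -9 - 3*D)
J(k) = -101 + 2*k² (J(k) = (-9 - 3*5)*4 + (-5 + 2*k²) = (-9 - 15)*4 + (-5 + 2*k²) = -24*4 + (-5 + 2*k²) = -96 + (-5 + 2*k²) = -101 + 2*k²)
J(4)*(3658 - 2459) = (-101 + 2*4²)*(3658 - 2459) = (-101 + 2*16)*1199 = (-101 + 32)*1199 = -69*1199 = -82731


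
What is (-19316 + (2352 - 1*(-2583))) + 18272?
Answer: 3891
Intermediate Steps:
(-19316 + (2352 - 1*(-2583))) + 18272 = (-19316 + (2352 + 2583)) + 18272 = (-19316 + 4935) + 18272 = -14381 + 18272 = 3891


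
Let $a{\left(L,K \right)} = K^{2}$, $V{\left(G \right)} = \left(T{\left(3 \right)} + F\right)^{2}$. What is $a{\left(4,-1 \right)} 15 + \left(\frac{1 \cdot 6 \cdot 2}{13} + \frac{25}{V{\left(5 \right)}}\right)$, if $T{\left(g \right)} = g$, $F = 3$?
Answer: $\frac{7777}{468} \approx 16.618$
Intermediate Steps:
$V{\left(G \right)} = 36$ ($V{\left(G \right)} = \left(3 + 3\right)^{2} = 6^{2} = 36$)
$a{\left(4,-1 \right)} 15 + \left(\frac{1 \cdot 6 \cdot 2}{13} + \frac{25}{V{\left(5 \right)}}\right) = \left(-1\right)^{2} \cdot 15 + \left(\frac{1 \cdot 6 \cdot 2}{13} + \frac{25}{36}\right) = 1 \cdot 15 + \left(6 \cdot 2 \cdot \frac{1}{13} + 25 \cdot \frac{1}{36}\right) = 15 + \left(12 \cdot \frac{1}{13} + \frac{25}{36}\right) = 15 + \left(\frac{12}{13} + \frac{25}{36}\right) = 15 + \frac{757}{468} = \frac{7777}{468}$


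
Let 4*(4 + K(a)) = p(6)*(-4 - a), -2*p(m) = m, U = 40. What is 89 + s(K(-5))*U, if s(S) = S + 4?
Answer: 59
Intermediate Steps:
p(m) = -m/2
K(a) = -1 + 3*a/4 (K(a) = -4 + ((-½*6)*(-4 - a))/4 = -4 + (-3*(-4 - a))/4 = -4 + (12 + 3*a)/4 = -4 + (3 + 3*a/4) = -1 + 3*a/4)
s(S) = 4 + S
89 + s(K(-5))*U = 89 + (4 + (-1 + (¾)*(-5)))*40 = 89 + (4 + (-1 - 15/4))*40 = 89 + (4 - 19/4)*40 = 89 - ¾*40 = 89 - 30 = 59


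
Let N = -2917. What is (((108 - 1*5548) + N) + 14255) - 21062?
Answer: -15164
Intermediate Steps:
(((108 - 1*5548) + N) + 14255) - 21062 = (((108 - 1*5548) - 2917) + 14255) - 21062 = (((108 - 5548) - 2917) + 14255) - 21062 = ((-5440 - 2917) + 14255) - 21062 = (-8357 + 14255) - 21062 = 5898 - 21062 = -15164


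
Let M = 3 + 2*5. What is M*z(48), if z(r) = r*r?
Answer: 29952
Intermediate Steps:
M = 13 (M = 3 + 10 = 13)
z(r) = r²
M*z(48) = 13*48² = 13*2304 = 29952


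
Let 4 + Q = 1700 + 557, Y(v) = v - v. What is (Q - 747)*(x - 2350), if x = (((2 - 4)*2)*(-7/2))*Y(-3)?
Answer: -3539100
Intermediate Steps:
Y(v) = 0
Q = 2253 (Q = -4 + (1700 + 557) = -4 + 2257 = 2253)
x = 0 (x = (((2 - 4)*2)*(-7/2))*0 = ((-2*2)*(-7*1/2))*0 = -4*(-7/2)*0 = 14*0 = 0)
(Q - 747)*(x - 2350) = (2253 - 747)*(0 - 2350) = 1506*(-2350) = -3539100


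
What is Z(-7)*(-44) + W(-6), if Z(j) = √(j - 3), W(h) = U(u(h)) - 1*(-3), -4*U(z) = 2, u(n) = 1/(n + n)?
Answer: 5/2 - 44*I*√10 ≈ 2.5 - 139.14*I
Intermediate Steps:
u(n) = 1/(2*n)
U(z) = -½ (U(z) = -¼*2 = -½)
W(h) = 5/2 (W(h) = -½ - 1*(-3) = -½ + 3 = 5/2)
Z(j) = √(-3 + j)
Z(-7)*(-44) + W(-6) = √(-3 - 7)*(-44) + 5/2 = √(-10)*(-44) + 5/2 = (I*√10)*(-44) + 5/2 = -44*I*√10 + 5/2 = 5/2 - 44*I*√10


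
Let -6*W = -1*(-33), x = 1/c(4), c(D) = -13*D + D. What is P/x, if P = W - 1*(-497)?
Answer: -23592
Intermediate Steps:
c(D) = -12*D
x = -1/48 (x = 1/(-12*4) = 1/(-48) = -1/48 ≈ -0.020833)
W = -11/2 (W = -(-1)*(-33)/6 = -⅙*33 = -11/2 ≈ -5.5000)
P = 983/2 (P = -11/2 - 1*(-497) = -11/2 + 497 = 983/2 ≈ 491.50)
P/x = 983/(2*(-1/48)) = (983/2)*(-48) = -23592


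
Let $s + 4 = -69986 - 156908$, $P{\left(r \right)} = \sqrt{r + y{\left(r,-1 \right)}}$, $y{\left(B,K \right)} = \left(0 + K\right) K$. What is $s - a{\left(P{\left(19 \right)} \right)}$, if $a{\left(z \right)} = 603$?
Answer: $-227501$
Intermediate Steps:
$y{\left(B,K \right)} = K^{2}$ ($y{\left(B,K \right)} = K K = K^{2}$)
$P{\left(r \right)} = \sqrt{1 + r}$ ($P{\left(r \right)} = \sqrt{r + \left(-1\right)^{2}} = \sqrt{r + 1} = \sqrt{1 + r}$)
$s = -226898$ ($s = -4 - 226894 = -226898$)
$s - a{\left(P{\left(19 \right)} \right)} = -226898 - 603 = -227501$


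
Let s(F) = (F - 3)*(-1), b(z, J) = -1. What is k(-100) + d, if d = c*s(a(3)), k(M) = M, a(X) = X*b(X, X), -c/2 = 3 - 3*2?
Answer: -64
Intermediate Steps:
c = 6 (c = -2*(3 - 3*2) = -2*(3 - 6) = -2*(-3) = 6)
a(X) = -X (a(X) = X*(-1) = -X)
s(F) = 3 - F (s(F) = (-3 + F)*(-1) = 3 - F)
d = 36 (d = 6*(3 - (-1)*3) = 6*(3 - 1*(-3)) = 6*(3 + 3) = 6*6 = 36)
k(-100) + d = -100 + 36 = -64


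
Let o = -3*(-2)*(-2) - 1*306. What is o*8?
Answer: -2544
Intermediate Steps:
o = -318 (o = 6*(-2) - 306 = -12 - 306 = -318)
o*8 = -318*8 = -2544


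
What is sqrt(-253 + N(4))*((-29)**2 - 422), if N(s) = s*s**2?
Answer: 1257*I*sqrt(21) ≈ 5760.3*I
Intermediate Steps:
N(s) = s**3
sqrt(-253 + N(4))*((-29)**2 - 422) = sqrt(-253 + 4**3)*((-29)**2 - 422) = sqrt(-253 + 64)*(841 - 422) = sqrt(-189)*419 = (3*I*sqrt(21))*419 = 1257*I*sqrt(21)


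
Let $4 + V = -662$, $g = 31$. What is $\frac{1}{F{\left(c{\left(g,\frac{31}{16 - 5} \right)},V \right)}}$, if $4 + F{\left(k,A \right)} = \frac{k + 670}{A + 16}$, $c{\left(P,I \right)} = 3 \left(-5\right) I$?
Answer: $- \frac{1430}{7101} \approx -0.20138$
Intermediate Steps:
$V = -666$ ($V = -4 - 662 = -666$)
$c{\left(P,I \right)} = - 15 I$
$F{\left(k,A \right)} = -4 + \frac{670 + k}{16 + A}$ ($F{\left(k,A \right)} = -4 + \frac{k + 670}{A + 16} = -4 + \frac{670 + k}{16 + A}$)
$\frac{1}{F{\left(c{\left(g,\frac{31}{16 - 5} \right)},V \right)}} = \frac{1}{\frac{1}{16 - 666} \left(606 - 15 \frac{31}{16 - 5} - -2664\right)} = \frac{1}{\frac{1}{-650} \left(606 - 15 \cdot \frac{31}{11} + 2664\right)} = \frac{1}{\left(- \frac{1}{650}\right) \left(606 - 15 \cdot 31 \cdot \frac{1}{11} + 2664\right)} = \frac{1}{\left(- \frac{1}{650}\right) \left(606 - \frac{465}{11} + 2664\right)} = \frac{1}{\left(- \frac{1}{650}\right) \frac{35505}{11}} = \frac{1}{- \frac{7101}{1430}} = - \frac{1430}{7101}$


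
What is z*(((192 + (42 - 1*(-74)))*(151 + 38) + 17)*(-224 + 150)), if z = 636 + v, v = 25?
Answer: -2848213306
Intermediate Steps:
z = 661 (z = 636 + 25 = 661)
z*(((192 + (42 - 1*(-74)))*(151 + 38) + 17)*(-224 + 150)) = 661*(((192 + (42 - 1*(-74)))*(151 + 38) + 17)*(-224 + 150)) = 661*(((192 + (42 + 74))*189 + 17)*(-74)) = 661*(((192 + 116)*189 + 17)*(-74)) = 661*((308*189 + 17)*(-74)) = 661*((58212 + 17)*(-74)) = 661*(58229*(-74)) = 661*(-4308946) = -2848213306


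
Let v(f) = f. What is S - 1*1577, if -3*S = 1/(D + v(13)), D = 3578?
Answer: -16989022/10773 ≈ -1577.0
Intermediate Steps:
S = -1/10773 (S = -1/(3*(3578 + 13)) = -⅓/3591 = -⅓*1/3591 = -1/10773 ≈ -9.2825e-5)
S - 1*1577 = -1/10773 - 1*1577 = -1/10773 - 1577 = -16989022/10773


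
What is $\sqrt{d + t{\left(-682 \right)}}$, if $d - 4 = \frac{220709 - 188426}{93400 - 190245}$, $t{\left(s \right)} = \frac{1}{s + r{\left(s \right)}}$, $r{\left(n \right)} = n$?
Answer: $\frac{\sqrt{15992122627154135}}{66048290} \approx 1.9147$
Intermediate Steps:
$t{\left(s \right)} = \frac{1}{2 s}$ ($t{\left(s \right)} = \frac{1}{s + s} = \frac{1}{2 s}$)
$d = \frac{355097}{96845}$ ($d = 4 + \frac{220709 - 188426}{93400 - 190245} = 4 + \frac{220709 - 188426}{-96845} = 4 + \left(220709 - 188426\right) \left(- \frac{1}{96845}\right) = 4 + 32283 \left(- \frac{1}{96845}\right) = 4 - \frac{32283}{96845} = \frac{355097}{96845} \approx 3.6667$)
$\sqrt{d + t{\left(-682 \right)}} = \sqrt{\frac{355097}{96845} + \frac{1}{2 \left(-682\right)}} = \sqrt{\frac{355097}{96845} + \frac{1}{2} \left(- \frac{1}{682}\right)} = \sqrt{\frac{355097}{96845} - \frac{1}{1364}} = \sqrt{\frac{484255463}{132096580}} = \frac{\sqrt{15992122627154135}}{66048290}$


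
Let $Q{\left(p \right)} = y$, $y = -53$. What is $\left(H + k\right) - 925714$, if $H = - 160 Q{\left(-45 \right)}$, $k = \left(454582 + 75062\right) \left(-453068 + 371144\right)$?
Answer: $-43391472290$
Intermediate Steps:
$Q{\left(p \right)} = -53$
$k = -43390555056$ ($k = 529644 \left(-81924\right) = -43390555056$)
$H = 8480$ ($H = \left(-160\right) \left(-53\right) = 8480$)
$\left(H + k\right) - 925714 = \left(8480 - 43390555056\right) - 925714 = -43390546576 - 925714 = -43391472290$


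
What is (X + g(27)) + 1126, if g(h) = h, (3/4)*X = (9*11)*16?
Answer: 3265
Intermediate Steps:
X = 2112 (X = 4*((9*11)*16)/3 = 4*(99*16)/3 = (4/3)*1584 = 2112)
(X + g(27)) + 1126 = (2112 + 27) + 1126 = 2139 + 1126 = 3265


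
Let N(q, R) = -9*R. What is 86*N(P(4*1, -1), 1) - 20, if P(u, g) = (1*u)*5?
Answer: -794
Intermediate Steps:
P(u, g) = 5*u (P(u, g) = u*5 = 5*u)
86*N(P(4*1, -1), 1) - 20 = 86*(-9*1) - 20 = 86*(-9) - 20 = -774 - 20 = -794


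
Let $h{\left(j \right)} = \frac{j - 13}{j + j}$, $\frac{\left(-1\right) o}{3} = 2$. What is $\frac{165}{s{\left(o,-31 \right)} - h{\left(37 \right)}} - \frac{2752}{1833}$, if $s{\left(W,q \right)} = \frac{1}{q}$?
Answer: $- \frac{348029983}{749697} \approx -464.23$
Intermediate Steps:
$o = -6$ ($o = \left(-3\right) 2 = -6$)
$h{\left(j \right)} = \frac{-13 + j}{2 j}$
$\frac{165}{s{\left(o,-31 \right)} - h{\left(37 \right)}} - \frac{2752}{1833} = \frac{165}{\frac{1}{-31} - \frac{-13 + 37}{2 \cdot 37}} - \frac{2752}{1833} = \frac{165}{- \frac{1}{31} - \frac{1}{2} \cdot \frac{1}{37} \cdot 24} - \frac{2752}{1833} = \frac{165}{- \frac{1}{31} - \frac{12}{37}} - \frac{2752}{1833} = \frac{165}{- \frac{409}{1147}} - \frac{2752}{1833} = 165 \left(- \frac{1147}{409}\right) - \frac{2752}{1833} = - \frac{189255}{409} - \frac{2752}{1833} = - \frac{348029983}{749697}$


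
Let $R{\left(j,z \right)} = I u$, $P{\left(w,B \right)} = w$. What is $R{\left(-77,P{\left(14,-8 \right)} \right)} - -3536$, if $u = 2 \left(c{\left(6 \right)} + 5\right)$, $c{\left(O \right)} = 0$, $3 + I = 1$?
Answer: $3516$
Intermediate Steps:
$I = -2$ ($I = -3 + 1 = -2$)
$u = 10$ ($u = 2 \left(0 + 5\right) = 2 \cdot 5 = 10$)
$R{\left(j,z \right)} = -20$ ($R{\left(j,z \right)} = \left(-2\right) 10 = -20$)
$R{\left(-77,P{\left(14,-8 \right)} \right)} - -3536 = -20 - -3536 = -20 + 3536 = 3516$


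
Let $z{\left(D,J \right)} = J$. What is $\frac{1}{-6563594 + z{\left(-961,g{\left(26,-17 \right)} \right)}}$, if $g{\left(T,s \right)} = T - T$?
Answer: $- \frac{1}{6563594} \approx -1.5236 \cdot 10^{-7}$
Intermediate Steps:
$g{\left(T,s \right)} = 0$
$\frac{1}{-6563594 + z{\left(-961,g{\left(26,-17 \right)} \right)}} = \frac{1}{-6563594 + 0} = \frac{1}{-6563594} = - \frac{1}{6563594}$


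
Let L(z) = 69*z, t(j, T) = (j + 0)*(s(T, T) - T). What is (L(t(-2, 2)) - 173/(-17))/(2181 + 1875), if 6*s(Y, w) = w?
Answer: 1361/22984 ≈ 0.059215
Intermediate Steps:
s(Y, w) = w/6
t(j, T) = -5*T*j/6 (t(j, T) = (j + 0)*(T/6 - T) = j*(-5*T/6) = -5*T*j/6)
(L(t(-2, 2)) - 173/(-17))/(2181 + 1875) = (69*(-⅚*2*(-2)) - 173/(-17))/(2181 + 1875) = (69*(10/3) - 1/17*(-173))/4056 = (230 + 173/17)*(1/4056) = (4083/17)*(1/4056) = 1361/22984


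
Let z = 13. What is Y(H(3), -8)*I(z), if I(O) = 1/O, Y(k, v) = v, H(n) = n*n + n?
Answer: -8/13 ≈ -0.61539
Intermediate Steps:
H(n) = n + n² (H(n) = n² + n = n + n²)
Y(H(3), -8)*I(z) = -8/13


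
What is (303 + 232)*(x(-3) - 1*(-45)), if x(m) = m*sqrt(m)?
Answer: 24075 - 1605*I*sqrt(3) ≈ 24075.0 - 2779.9*I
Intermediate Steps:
x(m) = m**(3/2)
(303 + 232)*(x(-3) - 1*(-45)) = (303 + 232)*((-3)**(3/2) - 1*(-45)) = 535*(-3*I*sqrt(3) + 45) = 535*(45 - 3*I*sqrt(3)) = 24075 - 1605*I*sqrt(3)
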